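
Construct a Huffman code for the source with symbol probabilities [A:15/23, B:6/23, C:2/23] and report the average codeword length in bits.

Huffman tree construction:
Combine smallest probabilities repeatedly
Resulting codes:
  A: 1 (length 1)
  B: 01 (length 2)
  C: 00 (length 2)
Average length = Σ p(s) × length(s) = 1.3478 bits


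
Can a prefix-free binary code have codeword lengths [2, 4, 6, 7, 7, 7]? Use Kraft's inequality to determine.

Kraft inequality: Σ 2^(-l_i) ≤ 1 for prefix-free code
Calculating: 2^(-2) + 2^(-4) + 2^(-6) + 2^(-7) + 2^(-7) + 2^(-7)
= 0.25 + 0.0625 + 0.015625 + 0.0078125 + 0.0078125 + 0.0078125
= 0.3516
Since 0.3516 ≤ 1, prefix-free code exists


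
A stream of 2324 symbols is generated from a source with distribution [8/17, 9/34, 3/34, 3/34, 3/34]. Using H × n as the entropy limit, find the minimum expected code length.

Entropy H = 1.9465 bits/symbol
Minimum bits = H × n = 1.9465 × 2324
= 4523.58 bits


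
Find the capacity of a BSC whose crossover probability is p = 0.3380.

For BSC with error probability p:
C = 1 - H(p) where H(p) is binary entropy
H(0.3380) = -0.3380 × log₂(0.3380) - 0.6620 × log₂(0.6620)
H(p) = 0.9229
C = 1 - 0.9229 = 0.0771 bits/use


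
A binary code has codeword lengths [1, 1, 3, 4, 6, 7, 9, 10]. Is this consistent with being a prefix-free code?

Kraft inequality: Σ 2^(-l_i) ≤ 1 for prefix-free code
Calculating: 2^(-1) + 2^(-1) + 2^(-3) + 2^(-4) + 2^(-6) + 2^(-7) + 2^(-9) + 2^(-10)
= 0.5 + 0.5 + 0.125 + 0.0625 + 0.015625 + 0.0078125 + 0.001953125 + 0.0009765625
= 1.2139
Since 1.2139 > 1, prefix-free code does not exist


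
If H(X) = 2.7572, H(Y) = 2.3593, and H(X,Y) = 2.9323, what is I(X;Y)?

I(X;Y) = H(X) + H(Y) - H(X,Y)
I(X;Y) = 2.7572 + 2.3593 - 2.9323 = 2.1842 bits


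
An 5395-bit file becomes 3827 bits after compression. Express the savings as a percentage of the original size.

Space savings = (1 - Compressed/Original) × 100%
= (1 - 3827/5395) × 100%
= 29.06%


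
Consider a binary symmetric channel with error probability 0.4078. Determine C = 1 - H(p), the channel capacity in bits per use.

For BSC with error probability p:
C = 1 - H(p) where H(p) is binary entropy
H(0.4078) = -0.4078 × log₂(0.4078) - 0.5922 × log₂(0.5922)
H(p) = 0.9753
C = 1 - 0.9753 = 0.0247 bits/use


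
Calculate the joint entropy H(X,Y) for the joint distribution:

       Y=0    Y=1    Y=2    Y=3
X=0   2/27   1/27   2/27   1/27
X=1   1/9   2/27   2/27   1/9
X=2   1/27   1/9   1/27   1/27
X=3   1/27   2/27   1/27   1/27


H(X,Y) = -Σ p(x,y) log₂ p(x,y)
  p(0,0)=2/27: -0.0741 × log₂(0.0741) = 0.2781
  p(0,1)=1/27: -0.0370 × log₂(0.0370) = 0.1761
  p(0,2)=2/27: -0.0741 × log₂(0.0741) = 0.2781
  p(0,3)=1/27: -0.0370 × log₂(0.0370) = 0.1761
  p(1,0)=1/9: -0.1111 × log₂(0.1111) = 0.3522
  p(1,1)=2/27: -0.0741 × log₂(0.0741) = 0.2781
  p(1,2)=2/27: -0.0741 × log₂(0.0741) = 0.2781
  p(1,3)=1/9: -0.1111 × log₂(0.1111) = 0.3522
  p(2,0)=1/27: -0.0370 × log₂(0.0370) = 0.1761
  p(2,1)=1/9: -0.1111 × log₂(0.1111) = 0.3522
  p(2,2)=1/27: -0.0370 × log₂(0.0370) = 0.1761
  p(2,3)=1/27: -0.0370 × log₂(0.0370) = 0.1761
  p(3,0)=1/27: -0.0370 × log₂(0.0370) = 0.1761
  p(3,1)=2/27: -0.0741 × log₂(0.0741) = 0.2781
  p(3,2)=1/27: -0.0370 × log₂(0.0370) = 0.1761
  p(3,3)=1/27: -0.0370 × log₂(0.0370) = 0.1761
H(X,Y) = 3.8562 bits


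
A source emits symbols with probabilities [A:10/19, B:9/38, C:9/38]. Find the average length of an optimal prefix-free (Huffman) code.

Huffman tree construction:
Combine smallest probabilities repeatedly
Resulting codes:
  A: 1 (length 1)
  B: 00 (length 2)
  C: 01 (length 2)
Average length = Σ p(s) × length(s) = 1.4737 bits


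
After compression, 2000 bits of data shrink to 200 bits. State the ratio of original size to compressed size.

Compression ratio = Original / Compressed
= 2000 / 200 = 10.00:1


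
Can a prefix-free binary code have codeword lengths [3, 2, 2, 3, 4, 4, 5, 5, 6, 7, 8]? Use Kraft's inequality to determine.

Kraft inequality: Σ 2^(-l_i) ≤ 1 for prefix-free code
Calculating: 2^(-3) + 2^(-2) + 2^(-2) + 2^(-3) + 2^(-4) + 2^(-4) + 2^(-5) + 2^(-5) + 2^(-6) + 2^(-7) + 2^(-8)
= 0.125 + 0.25 + 0.25 + 0.125 + 0.0625 + 0.0625 + 0.03125 + 0.03125 + 0.015625 + 0.0078125 + 0.00390625
= 0.9648
Since 0.9648 ≤ 1, prefix-free code exists


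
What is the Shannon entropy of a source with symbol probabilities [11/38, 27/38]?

H(X) = -Σ p(x) log₂ p(x)
  -11/38 × log₂(11/38) = 0.5177
  -27/38 × log₂(27/38) = 0.3503
H(X) = 0.8680 bits


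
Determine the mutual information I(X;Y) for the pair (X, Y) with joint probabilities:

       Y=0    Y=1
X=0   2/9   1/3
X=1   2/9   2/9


H(X) = 0.9911, H(Y) = 0.9911, H(X,Y) = 1.9749
I(X;Y) = H(X) + H(Y) - H(X,Y) = 0.0072 bits


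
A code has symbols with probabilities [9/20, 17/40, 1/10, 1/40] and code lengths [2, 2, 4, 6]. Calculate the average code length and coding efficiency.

Average length L = Σ p_i × l_i = 2.3000 bits
Entropy H = 1.5083 bits
Efficiency η = H/L × 100% = 65.58%


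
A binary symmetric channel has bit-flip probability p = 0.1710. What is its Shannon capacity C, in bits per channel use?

For BSC with error probability p:
C = 1 - H(p) where H(p) is binary entropy
H(0.1710) = -0.1710 × log₂(0.1710) - 0.8290 × log₂(0.8290)
H(p) = 0.6600
C = 1 - 0.6600 = 0.3400 bits/use


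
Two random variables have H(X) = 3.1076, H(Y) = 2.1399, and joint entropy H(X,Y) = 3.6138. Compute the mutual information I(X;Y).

I(X;Y) = H(X) + H(Y) - H(X,Y)
I(X;Y) = 3.1076 + 2.1399 - 3.6138 = 1.6337 bits


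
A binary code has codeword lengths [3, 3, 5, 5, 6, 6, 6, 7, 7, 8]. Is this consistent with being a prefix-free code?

Kraft inequality: Σ 2^(-l_i) ≤ 1 for prefix-free code
Calculating: 2^(-3) + 2^(-3) + 2^(-5) + 2^(-5) + 2^(-6) + 2^(-6) + 2^(-6) + 2^(-7) + 2^(-7) + 2^(-8)
= 0.125 + 0.125 + 0.03125 + 0.03125 + 0.015625 + 0.015625 + 0.015625 + 0.0078125 + 0.0078125 + 0.00390625
= 0.3789
Since 0.3789 ≤ 1, prefix-free code exists


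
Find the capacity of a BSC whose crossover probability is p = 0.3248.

For BSC with error probability p:
C = 1 - H(p) where H(p) is binary entropy
H(0.3248) = -0.3248 × log₂(0.3248) - 0.6752 × log₂(0.6752)
H(p) = 0.9095
C = 1 - 0.9095 = 0.0905 bits/use


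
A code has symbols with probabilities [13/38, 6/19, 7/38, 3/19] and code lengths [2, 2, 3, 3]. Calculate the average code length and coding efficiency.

Average length L = Σ p_i × l_i = 2.3421 bits
Entropy H = 1.9246 bits
Efficiency η = H/L × 100% = 82.17%


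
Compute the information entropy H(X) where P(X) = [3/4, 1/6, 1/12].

H(X) = -Σ p(x) log₂ p(x)
  -3/4 × log₂(3/4) = 0.3113
  -1/6 × log₂(1/6) = 0.4308
  -1/12 × log₂(1/12) = 0.2987
H(X) = 1.0409 bits


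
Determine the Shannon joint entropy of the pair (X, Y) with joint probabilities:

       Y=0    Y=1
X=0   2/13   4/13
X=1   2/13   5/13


H(X,Y) = -Σ p(x,y) log₂ p(x,y)
  p(0,0)=2/13: -0.1538 × log₂(0.1538) = 0.4155
  p(0,1)=4/13: -0.3077 × log₂(0.3077) = 0.5232
  p(1,0)=2/13: -0.1538 × log₂(0.1538) = 0.4155
  p(1,1)=5/13: -0.3846 × log₂(0.3846) = 0.5302
H(X,Y) = 1.8843 bits


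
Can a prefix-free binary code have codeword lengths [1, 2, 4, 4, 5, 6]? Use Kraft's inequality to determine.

Kraft inequality: Σ 2^(-l_i) ≤ 1 for prefix-free code
Calculating: 2^(-1) + 2^(-2) + 2^(-4) + 2^(-4) + 2^(-5) + 2^(-6)
= 0.5 + 0.25 + 0.0625 + 0.0625 + 0.03125 + 0.015625
= 0.9219
Since 0.9219 ≤ 1, prefix-free code exists


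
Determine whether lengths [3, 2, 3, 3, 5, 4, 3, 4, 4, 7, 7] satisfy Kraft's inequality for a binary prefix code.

Kraft inequality: Σ 2^(-l_i) ≤ 1 for prefix-free code
Calculating: 2^(-3) + 2^(-2) + 2^(-3) + 2^(-3) + 2^(-5) + 2^(-4) + 2^(-3) + 2^(-4) + 2^(-4) + 2^(-7) + 2^(-7)
= 0.125 + 0.25 + 0.125 + 0.125 + 0.03125 + 0.0625 + 0.125 + 0.0625 + 0.0625 + 0.0078125 + 0.0078125
= 0.9844
Since 0.9844 ≤ 1, prefix-free code exists


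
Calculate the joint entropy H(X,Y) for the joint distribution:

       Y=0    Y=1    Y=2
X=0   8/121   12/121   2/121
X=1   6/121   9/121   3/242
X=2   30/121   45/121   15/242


H(X,Y) = -Σ p(x,y) log₂ p(x,y)
  p(0,0)=8/121: -0.0661 × log₂(0.0661) = 0.2591
  p(0,1)=12/121: -0.0992 × log₂(0.0992) = 0.3306
  p(0,2)=2/121: -0.0165 × log₂(0.0165) = 0.0978
  p(1,0)=6/121: -0.0496 × log₂(0.0496) = 0.2149
  p(1,1)=9/121: -0.0744 × log₂(0.0744) = 0.2788
  p(1,2)=3/242: -0.0124 × log₂(0.0124) = 0.0785
  p(2,0)=30/121: -0.2479 × log₂(0.2479) = 0.4988
  p(2,1)=45/121: -0.3719 × log₂(0.3719) = 0.5307
  p(2,2)=15/242: -0.0620 × log₂(0.0620) = 0.2487
H(X,Y) = 2.5381 bits


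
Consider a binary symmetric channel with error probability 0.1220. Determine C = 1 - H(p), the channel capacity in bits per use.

For BSC with error probability p:
C = 1 - H(p) where H(p) is binary entropy
H(0.1220) = -0.1220 × log₂(0.1220) - 0.8780 × log₂(0.8780)
H(p) = 0.5351
C = 1 - 0.5351 = 0.4649 bits/use


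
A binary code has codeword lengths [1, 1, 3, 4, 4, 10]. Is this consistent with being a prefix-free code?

Kraft inequality: Σ 2^(-l_i) ≤ 1 for prefix-free code
Calculating: 2^(-1) + 2^(-1) + 2^(-3) + 2^(-4) + 2^(-4) + 2^(-10)
= 0.5 + 0.5 + 0.125 + 0.0625 + 0.0625 + 0.0009765625
= 1.2510
Since 1.2510 > 1, prefix-free code does not exist


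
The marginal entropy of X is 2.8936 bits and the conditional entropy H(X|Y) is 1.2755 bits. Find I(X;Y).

I(X;Y) = H(X) - H(X|Y)
I(X;Y) = 2.8936 - 1.2755 = 1.6181 bits


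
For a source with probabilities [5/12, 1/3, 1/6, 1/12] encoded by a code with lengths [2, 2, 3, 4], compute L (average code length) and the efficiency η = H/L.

Average length L = Σ p_i × l_i = 2.3333 bits
Entropy H = 1.7842 bits
Efficiency η = H/L × 100% = 76.46%


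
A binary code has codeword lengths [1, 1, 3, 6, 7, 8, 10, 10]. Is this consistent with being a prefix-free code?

Kraft inequality: Σ 2^(-l_i) ≤ 1 for prefix-free code
Calculating: 2^(-1) + 2^(-1) + 2^(-3) + 2^(-6) + 2^(-7) + 2^(-8) + 2^(-10) + 2^(-10)
= 0.5 + 0.5 + 0.125 + 0.015625 + 0.0078125 + 0.00390625 + 0.0009765625 + 0.0009765625
= 1.1543
Since 1.1543 > 1, prefix-free code does not exist


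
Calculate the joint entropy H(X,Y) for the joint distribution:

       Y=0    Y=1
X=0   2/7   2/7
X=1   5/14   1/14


H(X,Y) = -Σ p(x,y) log₂ p(x,y)
  p(0,0)=2/7: -0.2857 × log₂(0.2857) = 0.5164
  p(0,1)=2/7: -0.2857 × log₂(0.2857) = 0.5164
  p(1,0)=5/14: -0.3571 × log₂(0.3571) = 0.5305
  p(1,1)=1/14: -0.0714 × log₂(0.0714) = 0.2720
H(X,Y) = 1.8352 bits


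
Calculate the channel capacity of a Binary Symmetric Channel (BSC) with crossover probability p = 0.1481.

For BSC with error probability p:
C = 1 - H(p) where H(p) is binary entropy
H(0.1481) = -0.1481 × log₂(0.1481) - 0.8519 × log₂(0.8519)
H(p) = 0.6051
C = 1 - 0.6051 = 0.3949 bits/use


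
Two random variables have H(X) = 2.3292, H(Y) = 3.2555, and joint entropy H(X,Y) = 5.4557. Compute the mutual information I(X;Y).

I(X;Y) = H(X) + H(Y) - H(X,Y)
I(X;Y) = 2.3292 + 3.2555 - 5.4557 = 0.129 bits


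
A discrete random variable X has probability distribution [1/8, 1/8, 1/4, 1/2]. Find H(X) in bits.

H(X) = -Σ p(x) log₂ p(x)
  -1/8 × log₂(1/8) = 0.3750
  -1/8 × log₂(1/8) = 0.3750
  -1/4 × log₂(1/4) = 0.5000
  -1/2 × log₂(1/2) = 0.5000
H(X) = 1.7500 bits


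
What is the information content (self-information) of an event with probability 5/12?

Information content I(x) = -log₂(p(x))
I = -log₂(5/12) = -log₂(0.4167)
I = 1.2630 bits


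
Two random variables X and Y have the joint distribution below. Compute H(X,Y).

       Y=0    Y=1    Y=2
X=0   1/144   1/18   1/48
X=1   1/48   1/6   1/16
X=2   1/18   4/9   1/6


H(X,Y) = -Σ p(x,y) log₂ p(x,y)
  p(0,0)=1/144: -0.0069 × log₂(0.0069) = 0.0498
  p(0,1)=1/18: -0.0556 × log₂(0.0556) = 0.2317
  p(0,2)=1/48: -0.0208 × log₂(0.0208) = 0.1164
  p(1,0)=1/48: -0.0208 × log₂(0.0208) = 0.1164
  p(1,1)=1/6: -0.1667 × log₂(0.1667) = 0.4308
  p(1,2)=1/16: -0.0625 × log₂(0.0625) = 0.2500
  p(2,0)=1/18: -0.0556 × log₂(0.0556) = 0.2317
  p(2,1)=4/9: -0.4444 × log₂(0.4444) = 0.5200
  p(2,2)=1/6: -0.1667 × log₂(0.1667) = 0.4308
H(X,Y) = 2.3774 bits


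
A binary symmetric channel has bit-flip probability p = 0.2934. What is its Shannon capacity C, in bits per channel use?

For BSC with error probability p:
C = 1 - H(p) where H(p) is binary entropy
H(0.2934) = -0.2934 × log₂(0.2934) - 0.7066 × log₂(0.7066)
H(p) = 0.8731
C = 1 - 0.8731 = 0.1269 bits/use


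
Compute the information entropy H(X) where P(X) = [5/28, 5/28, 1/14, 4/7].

H(X) = -Σ p(x) log₂ p(x)
  -5/28 × log₂(5/28) = 0.4438
  -5/28 × log₂(5/28) = 0.4438
  -1/14 × log₂(1/14) = 0.2720
  -4/7 × log₂(4/7) = 0.4613
H(X) = 1.6210 bits


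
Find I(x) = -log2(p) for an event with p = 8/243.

Information content I(x) = -log₂(p(x))
I = -log₂(8/243) = -log₂(0.0329)
I = 4.9248 bits


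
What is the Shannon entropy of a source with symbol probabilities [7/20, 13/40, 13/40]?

H(X) = -Σ p(x) log₂ p(x)
  -7/20 × log₂(7/20) = 0.5301
  -13/40 × log₂(13/40) = 0.5270
  -13/40 × log₂(13/40) = 0.5270
H(X) = 1.5841 bits


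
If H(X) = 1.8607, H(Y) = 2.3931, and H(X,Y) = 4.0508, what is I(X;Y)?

I(X;Y) = H(X) + H(Y) - H(X,Y)
I(X;Y) = 1.8607 + 2.3931 - 4.0508 = 0.203 bits


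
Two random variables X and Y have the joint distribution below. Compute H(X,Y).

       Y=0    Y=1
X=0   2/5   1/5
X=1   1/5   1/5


H(X,Y) = -Σ p(x,y) log₂ p(x,y)
  p(0,0)=2/5: -0.4000 × log₂(0.4000) = 0.5288
  p(0,1)=1/5: -0.2000 × log₂(0.2000) = 0.4644
  p(1,0)=1/5: -0.2000 × log₂(0.2000) = 0.4644
  p(1,1)=1/5: -0.2000 × log₂(0.2000) = 0.4644
H(X,Y) = 1.9219 bits


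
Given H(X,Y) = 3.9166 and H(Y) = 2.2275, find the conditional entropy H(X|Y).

Chain rule: H(X,Y) = H(X|Y) + H(Y)
H(X|Y) = H(X,Y) - H(Y) = 3.9166 - 2.2275 = 1.6891 bits


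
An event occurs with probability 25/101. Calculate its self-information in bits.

Information content I(x) = -log₂(p(x))
I = -log₂(25/101) = -log₂(0.2475)
I = 2.0144 bits


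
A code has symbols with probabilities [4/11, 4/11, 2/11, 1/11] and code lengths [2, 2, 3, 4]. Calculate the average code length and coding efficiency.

Average length L = Σ p_i × l_i = 2.3636 bits
Entropy H = 1.8231 bits
Efficiency η = H/L × 100% = 77.13%


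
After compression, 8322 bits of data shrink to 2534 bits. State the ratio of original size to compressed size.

Compression ratio = Original / Compressed
= 8322 / 2534 = 3.28:1


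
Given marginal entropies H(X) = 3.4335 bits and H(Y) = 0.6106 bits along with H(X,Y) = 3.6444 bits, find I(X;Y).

I(X;Y) = H(X) + H(Y) - H(X,Y)
I(X;Y) = 3.4335 + 0.6106 - 3.6444 = 0.3997 bits


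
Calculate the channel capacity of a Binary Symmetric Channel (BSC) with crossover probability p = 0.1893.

For BSC with error probability p:
C = 1 - H(p) where H(p) is binary entropy
H(0.1893) = -0.1893 × log₂(0.1893) - 0.8107 × log₂(0.8107)
H(p) = 0.7000
C = 1 - 0.7000 = 0.3000 bits/use


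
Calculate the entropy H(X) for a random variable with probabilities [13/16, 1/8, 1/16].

H(X) = -Σ p(x) log₂ p(x)
  -13/16 × log₂(13/16) = 0.2434
  -1/8 × log₂(1/8) = 0.3750
  -1/16 × log₂(1/16) = 0.2500
H(X) = 0.8684 bits


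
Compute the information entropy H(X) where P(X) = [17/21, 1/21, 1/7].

H(X) = -Σ p(x) log₂ p(x)
  -17/21 × log₂(17/21) = 0.2468
  -1/21 × log₂(1/21) = 0.2092
  -1/7 × log₂(1/7) = 0.4011
H(X) = 0.8570 bits


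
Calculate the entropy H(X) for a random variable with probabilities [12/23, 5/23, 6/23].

H(X) = -Σ p(x) log₂ p(x)
  -12/23 × log₂(12/23) = 0.4897
  -5/23 × log₂(5/23) = 0.4786
  -6/23 × log₂(6/23) = 0.5057
H(X) = 1.4740 bits


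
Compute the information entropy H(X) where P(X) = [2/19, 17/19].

H(X) = -Σ p(x) log₂ p(x)
  -2/19 × log₂(2/19) = 0.3419
  -17/19 × log₂(17/19) = 0.1436
H(X) = 0.4855 bits


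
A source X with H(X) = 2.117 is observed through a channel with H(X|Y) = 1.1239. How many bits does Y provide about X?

I(X;Y) = H(X) - H(X|Y)
I(X;Y) = 2.117 - 1.1239 = 0.9931 bits


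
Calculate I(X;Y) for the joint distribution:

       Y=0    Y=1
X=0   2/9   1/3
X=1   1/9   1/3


H(X) = 0.9911, H(Y) = 0.9183, H(X,Y) = 1.8911
I(X;Y) = H(X) + H(Y) - H(X,Y) = 0.0183 bits


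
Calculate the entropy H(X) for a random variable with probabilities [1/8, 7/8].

H(X) = -Σ p(x) log₂ p(x)
  -1/8 × log₂(1/8) = 0.3750
  -7/8 × log₂(7/8) = 0.1686
H(X) = 0.5436 bits


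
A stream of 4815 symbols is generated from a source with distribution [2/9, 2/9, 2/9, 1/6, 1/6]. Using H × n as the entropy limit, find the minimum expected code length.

Entropy H = 2.3083 bits/symbol
Minimum bits = H × n = 2.3083 × 4815
= 11114.32 bits


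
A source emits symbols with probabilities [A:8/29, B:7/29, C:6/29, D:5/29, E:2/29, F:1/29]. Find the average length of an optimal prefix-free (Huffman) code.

Huffman tree construction:
Combine smallest probabilities repeatedly
Resulting codes:
  A: 10 (length 2)
  B: 01 (length 2)
  C: 00 (length 2)
  D: 111 (length 3)
  E: 1101 (length 4)
  F: 1100 (length 4)
Average length = Σ p(s) × length(s) = 2.3793 bits


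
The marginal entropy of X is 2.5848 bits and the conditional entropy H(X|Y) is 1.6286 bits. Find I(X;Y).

I(X;Y) = H(X) - H(X|Y)
I(X;Y) = 2.5848 - 1.6286 = 0.9562 bits


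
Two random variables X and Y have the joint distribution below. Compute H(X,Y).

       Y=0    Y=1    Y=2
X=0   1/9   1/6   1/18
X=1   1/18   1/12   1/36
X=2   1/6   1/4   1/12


H(X,Y) = -Σ p(x,y) log₂ p(x,y)
  p(0,0)=1/9: -0.1111 × log₂(0.1111) = 0.3522
  p(0,1)=1/6: -0.1667 × log₂(0.1667) = 0.4308
  p(0,2)=1/18: -0.0556 × log₂(0.0556) = 0.2317
  p(1,0)=1/18: -0.0556 × log₂(0.0556) = 0.2317
  p(1,1)=1/12: -0.0833 × log₂(0.0833) = 0.2987
  p(1,2)=1/36: -0.0278 × log₂(0.0278) = 0.1436
  p(2,0)=1/6: -0.1667 × log₂(0.1667) = 0.4308
  p(2,1)=1/4: -0.2500 × log₂(0.2500) = 0.5000
  p(2,2)=1/12: -0.0833 × log₂(0.0833) = 0.2987
H(X,Y) = 2.9183 bits


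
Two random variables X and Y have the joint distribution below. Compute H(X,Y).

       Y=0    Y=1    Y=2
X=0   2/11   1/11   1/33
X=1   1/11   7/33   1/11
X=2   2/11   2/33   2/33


H(X,Y) = -Σ p(x,y) log₂ p(x,y)
  p(0,0)=2/11: -0.1818 × log₂(0.1818) = 0.4472
  p(0,1)=1/11: -0.0909 × log₂(0.0909) = 0.3145
  p(0,2)=1/33: -0.0303 × log₂(0.0303) = 0.1529
  p(1,0)=1/11: -0.0909 × log₂(0.0909) = 0.3145
  p(1,1)=7/33: -0.2121 × log₂(0.2121) = 0.4745
  p(1,2)=1/11: -0.0909 × log₂(0.0909) = 0.3145
  p(2,0)=2/11: -0.1818 × log₂(0.1818) = 0.4472
  p(2,1)=2/33: -0.0606 × log₂(0.0606) = 0.2451
  p(2,2)=2/33: -0.0606 × log₂(0.0606) = 0.2451
H(X,Y) = 2.9554 bits


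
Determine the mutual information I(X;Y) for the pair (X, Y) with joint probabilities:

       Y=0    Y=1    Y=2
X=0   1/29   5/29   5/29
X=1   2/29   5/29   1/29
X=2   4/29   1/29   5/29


H(X) = 1.5727, H(Y) = 1.5559, H(X,Y) = 2.9118
I(X;Y) = H(X) + H(Y) - H(X,Y) = 0.2168 bits


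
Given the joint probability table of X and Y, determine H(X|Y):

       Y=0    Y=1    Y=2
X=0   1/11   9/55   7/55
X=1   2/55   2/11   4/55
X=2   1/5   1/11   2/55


H(X|Y) = Σ_y p(y) H(X|Y=y)
  p(Y=0) = 18/55, H(X|Y=0) = 1.2997
  p(Y=1) = 24/55, H(X|Y=1) = 1.5284
  p(Y=2) = 13/55, H(X|Y=2) = 1.4196
H(X|Y) = 0.3273×1.2997 + 0.4364×1.5284 + 0.2364×1.4196 = 1.4278 bits


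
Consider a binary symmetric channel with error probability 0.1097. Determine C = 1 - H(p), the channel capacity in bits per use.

For BSC with error probability p:
C = 1 - H(p) where H(p) is binary entropy
H(0.1097) = -0.1097 × log₂(0.1097) - 0.8903 × log₂(0.8903)
H(p) = 0.4990
C = 1 - 0.4990 = 0.5010 bits/use


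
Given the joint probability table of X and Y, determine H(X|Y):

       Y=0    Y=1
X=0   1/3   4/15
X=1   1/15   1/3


H(X|Y) = Σ_y p(y) H(X|Y=y)
  p(Y=0) = 2/5, H(X|Y=0) = 0.6500
  p(Y=1) = 3/5, H(X|Y=1) = 0.9911
H(X|Y) = 0.4000×0.6500 + 0.6000×0.9911 = 0.8547 bits


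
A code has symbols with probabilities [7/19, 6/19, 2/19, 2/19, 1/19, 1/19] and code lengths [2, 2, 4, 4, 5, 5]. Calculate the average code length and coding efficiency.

Average length L = Σ p_i × l_i = 2.7368 bits
Entropy H = 2.1868 bits
Efficiency η = H/L × 100% = 79.90%


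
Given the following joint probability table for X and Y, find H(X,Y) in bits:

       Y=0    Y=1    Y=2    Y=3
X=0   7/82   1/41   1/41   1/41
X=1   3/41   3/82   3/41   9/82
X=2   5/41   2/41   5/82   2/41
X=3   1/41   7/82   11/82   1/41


H(X,Y) = -Σ p(x,y) log₂ p(x,y)
  p(0,0)=7/82: -0.0854 × log₂(0.0854) = 0.3031
  p(0,1)=1/41: -0.0244 × log₂(0.0244) = 0.1307
  p(0,2)=1/41: -0.0244 × log₂(0.0244) = 0.1307
  p(0,3)=1/41: -0.0244 × log₂(0.0244) = 0.1307
  p(1,0)=3/41: -0.0732 × log₂(0.0732) = 0.2760
  p(1,1)=3/82: -0.0366 × log₂(0.0366) = 0.1746
  p(1,2)=3/41: -0.0732 × log₂(0.0732) = 0.2760
  p(1,3)=9/82: -0.1098 × log₂(0.1098) = 0.3499
  p(2,0)=5/41: -0.1220 × log₂(0.1220) = 0.3702
  p(2,1)=2/41: -0.0488 × log₂(0.0488) = 0.2126
  p(2,2)=5/82: -0.0610 × log₂(0.0610) = 0.2461
  p(2,3)=2/41: -0.0488 × log₂(0.0488) = 0.2126
  p(3,0)=1/41: -0.0244 × log₂(0.0244) = 0.1307
  p(3,1)=7/82: -0.0854 × log₂(0.0854) = 0.3031
  p(3,2)=11/82: -0.1341 × log₂(0.1341) = 0.3888
  p(3,3)=1/41: -0.0244 × log₂(0.0244) = 0.1307
H(X,Y) = 3.7662 bits


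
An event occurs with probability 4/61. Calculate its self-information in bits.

Information content I(x) = -log₂(p(x))
I = -log₂(4/61) = -log₂(0.0656)
I = 3.9307 bits


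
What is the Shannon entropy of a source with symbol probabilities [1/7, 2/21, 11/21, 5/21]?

H(X) = -Σ p(x) log₂ p(x)
  -1/7 × log₂(1/7) = 0.4011
  -2/21 × log₂(2/21) = 0.3231
  -11/21 × log₂(11/21) = 0.4887
  -5/21 × log₂(5/21) = 0.4929
H(X) = 1.7057 bits


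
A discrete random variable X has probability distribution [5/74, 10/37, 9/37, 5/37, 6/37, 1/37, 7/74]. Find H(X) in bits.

H(X) = -Σ p(x) log₂ p(x)
  -5/74 × log₂(5/74) = 0.2627
  -10/37 × log₂(10/37) = 0.5101
  -9/37 × log₂(9/37) = 0.4961
  -5/37 × log₂(5/37) = 0.3902
  -6/37 × log₂(6/37) = 0.4256
  -1/37 × log₂(1/37) = 0.1408
  -7/74 × log₂(7/74) = 0.3218
H(X) = 2.5473 bits


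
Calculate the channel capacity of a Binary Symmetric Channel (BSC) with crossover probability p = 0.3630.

For BSC with error probability p:
C = 1 - H(p) where H(p) is binary entropy
H(0.3630) = -0.3630 × log₂(0.3630) - 0.6370 × log₂(0.6370)
H(p) = 0.9451
C = 1 - 0.9451 = 0.0549 bits/use


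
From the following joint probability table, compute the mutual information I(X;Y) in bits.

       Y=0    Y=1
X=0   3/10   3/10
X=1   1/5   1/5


H(X) = 0.9710, H(Y) = 1.0000, H(X,Y) = 1.9710
I(X;Y) = H(X) + H(Y) - H(X,Y) = 0.0000 bits


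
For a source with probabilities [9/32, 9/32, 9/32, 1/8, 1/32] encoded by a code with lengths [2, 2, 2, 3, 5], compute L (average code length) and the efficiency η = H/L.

Average length L = Σ p_i × l_i = 2.2188 bits
Entropy H = 2.0754 bits
Efficiency η = H/L × 100% = 93.54%


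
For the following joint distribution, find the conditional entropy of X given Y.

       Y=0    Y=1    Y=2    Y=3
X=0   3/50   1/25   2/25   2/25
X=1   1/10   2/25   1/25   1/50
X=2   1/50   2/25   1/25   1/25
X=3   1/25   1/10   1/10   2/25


H(X|Y) = Σ_y p(y) H(X|Y=y)
  p(Y=0) = 11/50, H(X|Y=0) = 1.7899
  p(Y=1) = 3/10, H(X|Y=1) = 1.9329
  p(Y=2) = 13/50, H(X|Y=2) = 1.8843
  p(Y=3) = 11/50, H(X|Y=3) = 1.8231
H(X|Y) = 0.2200×1.7899 + 0.3000×1.9329 + 0.2600×1.8843 + 0.2200×1.8231 = 1.8647 bits


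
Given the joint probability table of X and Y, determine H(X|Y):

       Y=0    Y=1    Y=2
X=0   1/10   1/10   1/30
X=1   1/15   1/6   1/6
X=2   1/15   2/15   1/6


H(X|Y) = Σ_y p(y) H(X|Y=y)
  p(Y=0) = 7/30, H(X|Y=0) = 1.5567
  p(Y=1) = 2/5, H(X|Y=1) = 1.5546
  p(Y=2) = 11/30, H(X|Y=2) = 1.3486
H(X|Y) = 0.2333×1.5567 + 0.4000×1.5546 + 0.3667×1.3486 = 1.4795 bits


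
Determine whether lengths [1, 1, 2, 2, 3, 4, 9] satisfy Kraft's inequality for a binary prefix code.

Kraft inequality: Σ 2^(-l_i) ≤ 1 for prefix-free code
Calculating: 2^(-1) + 2^(-1) + 2^(-2) + 2^(-2) + 2^(-3) + 2^(-4) + 2^(-9)
= 0.5 + 0.5 + 0.25 + 0.25 + 0.125 + 0.0625 + 0.001953125
= 1.6895
Since 1.6895 > 1, prefix-free code does not exist


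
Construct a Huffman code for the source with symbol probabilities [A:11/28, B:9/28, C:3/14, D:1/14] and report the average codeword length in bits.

Huffman tree construction:
Combine smallest probabilities repeatedly
Resulting codes:
  A: 0 (length 1)
  B: 11 (length 2)
  C: 101 (length 3)
  D: 100 (length 3)
Average length = Σ p(s) × length(s) = 1.8929 bits


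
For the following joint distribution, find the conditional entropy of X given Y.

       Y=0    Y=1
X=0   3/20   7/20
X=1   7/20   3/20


H(X|Y) = Σ_y p(y) H(X|Y=y)
  p(Y=0) = 1/2, H(X|Y=0) = 0.8813
  p(Y=1) = 1/2, H(X|Y=1) = 0.8813
H(X|Y) = 0.5000×0.8813 + 0.5000×0.8813 = 0.8813 bits


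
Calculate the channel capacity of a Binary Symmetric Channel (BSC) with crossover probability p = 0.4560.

For BSC with error probability p:
C = 1 - H(p) where H(p) is binary entropy
H(0.4560) = -0.4560 × log₂(0.4560) - 0.5440 × log₂(0.5440)
H(p) = 0.9944
C = 1 - 0.9944 = 0.0056 bits/use


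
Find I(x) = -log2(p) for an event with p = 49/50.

Information content I(x) = -log₂(p(x))
I = -log₂(49/50) = -log₂(0.9800)
I = 0.0291 bits


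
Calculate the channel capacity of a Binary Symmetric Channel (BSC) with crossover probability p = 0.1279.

For BSC with error probability p:
C = 1 - H(p) where H(p) is binary entropy
H(0.1279) = -0.1279 × log₂(0.1279) - 0.8721 × log₂(0.8721)
H(p) = 0.5517
C = 1 - 0.5517 = 0.4483 bits/use


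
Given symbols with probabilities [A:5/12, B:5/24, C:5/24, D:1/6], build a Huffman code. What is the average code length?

Huffman tree construction:
Combine smallest probabilities repeatedly
Resulting codes:
  A: 0 (length 1)
  B: 111 (length 3)
  C: 10 (length 2)
  D: 110 (length 3)
Average length = Σ p(s) × length(s) = 1.9583 bits


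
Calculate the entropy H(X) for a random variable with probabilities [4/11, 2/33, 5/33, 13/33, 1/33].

H(X) = -Σ p(x) log₂ p(x)
  -4/11 × log₂(4/11) = 0.5307
  -2/33 × log₂(2/33) = 0.2451
  -5/33 × log₂(5/33) = 0.4125
  -13/33 × log₂(13/33) = 0.5294
  -1/33 × log₂(1/33) = 0.1529
H(X) = 1.8706 bits


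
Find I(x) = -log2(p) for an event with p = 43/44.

Information content I(x) = -log₂(p(x))
I = -log₂(43/44) = -log₂(0.9773)
I = 0.0332 bits


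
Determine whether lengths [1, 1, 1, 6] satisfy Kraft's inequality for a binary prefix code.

Kraft inequality: Σ 2^(-l_i) ≤ 1 for prefix-free code
Calculating: 2^(-1) + 2^(-1) + 2^(-1) + 2^(-6)
= 0.5 + 0.5 + 0.5 + 0.015625
= 1.5156
Since 1.5156 > 1, prefix-free code does not exist


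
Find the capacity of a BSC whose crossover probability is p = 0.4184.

For BSC with error probability p:
C = 1 - H(p) where H(p) is binary entropy
H(0.4184) = -0.4184 × log₂(0.4184) - 0.5816 × log₂(0.5816)
H(p) = 0.9807
C = 1 - 0.9807 = 0.0193 bits/use


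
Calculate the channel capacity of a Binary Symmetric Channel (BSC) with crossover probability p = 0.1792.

For BSC with error probability p:
C = 1 - H(p) where H(p) is binary entropy
H(0.1792) = -0.1792 × log₂(0.1792) - 0.8208 × log₂(0.8208)
H(p) = 0.6783
C = 1 - 0.6783 = 0.3217 bits/use


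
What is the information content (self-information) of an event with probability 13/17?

Information content I(x) = -log₂(p(x))
I = -log₂(13/17) = -log₂(0.7647)
I = 0.3870 bits


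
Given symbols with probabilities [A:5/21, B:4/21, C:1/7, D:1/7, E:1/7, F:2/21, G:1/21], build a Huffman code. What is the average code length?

Huffman tree construction:
Combine smallest probabilities repeatedly
Resulting codes:
  A: 01 (length 2)
  B: 00 (length 2)
  C: 100 (length 3)
  D: 101 (length 3)
  E: 110 (length 3)
  F: 1111 (length 4)
  G: 1110 (length 4)
Average length = Σ p(s) × length(s) = 2.7143 bits


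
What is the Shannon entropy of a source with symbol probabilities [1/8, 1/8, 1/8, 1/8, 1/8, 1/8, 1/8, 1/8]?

H(X) = -Σ p(x) log₂ p(x)
  -1/8 × log₂(1/8) = 0.3750
  -1/8 × log₂(1/8) = 0.3750
  -1/8 × log₂(1/8) = 0.3750
  -1/8 × log₂(1/8) = 0.3750
  -1/8 × log₂(1/8) = 0.3750
  -1/8 × log₂(1/8) = 0.3750
  -1/8 × log₂(1/8) = 0.3750
  -1/8 × log₂(1/8) = 0.3750
H(X) = 3.0000 bits


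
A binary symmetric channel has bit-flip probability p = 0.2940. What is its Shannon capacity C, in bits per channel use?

For BSC with error probability p:
C = 1 - H(p) where H(p) is binary entropy
H(0.2940) = -0.2940 × log₂(0.2940) - 0.7060 × log₂(0.7060)
H(p) = 0.8738
C = 1 - 0.8738 = 0.1262 bits/use


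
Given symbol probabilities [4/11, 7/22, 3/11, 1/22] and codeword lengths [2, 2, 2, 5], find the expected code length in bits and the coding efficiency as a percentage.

Average length L = Σ p_i × l_i = 2.1364 bits
Entropy H = 1.7703 bits
Efficiency η = H/L × 100% = 82.86%


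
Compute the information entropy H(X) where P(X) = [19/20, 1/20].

H(X) = -Σ p(x) log₂ p(x)
  -19/20 × log₂(19/20) = 0.0703
  -1/20 × log₂(1/20) = 0.2161
H(X) = 0.2864 bits


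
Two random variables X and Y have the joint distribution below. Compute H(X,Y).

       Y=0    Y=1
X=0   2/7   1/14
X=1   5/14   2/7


H(X,Y) = -Σ p(x,y) log₂ p(x,y)
  p(0,0)=2/7: -0.2857 × log₂(0.2857) = 0.5164
  p(0,1)=1/14: -0.0714 × log₂(0.0714) = 0.2720
  p(1,0)=5/14: -0.3571 × log₂(0.3571) = 0.5305
  p(1,1)=2/7: -0.2857 × log₂(0.2857) = 0.5164
H(X,Y) = 1.8352 bits


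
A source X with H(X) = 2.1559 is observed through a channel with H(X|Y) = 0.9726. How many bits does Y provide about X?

I(X;Y) = H(X) - H(X|Y)
I(X;Y) = 2.1559 - 0.9726 = 1.1833 bits


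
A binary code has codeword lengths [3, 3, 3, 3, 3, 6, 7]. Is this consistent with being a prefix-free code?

Kraft inequality: Σ 2^(-l_i) ≤ 1 for prefix-free code
Calculating: 2^(-3) + 2^(-3) + 2^(-3) + 2^(-3) + 2^(-3) + 2^(-6) + 2^(-7)
= 0.125 + 0.125 + 0.125 + 0.125 + 0.125 + 0.015625 + 0.0078125
= 0.6484
Since 0.6484 ≤ 1, prefix-free code exists


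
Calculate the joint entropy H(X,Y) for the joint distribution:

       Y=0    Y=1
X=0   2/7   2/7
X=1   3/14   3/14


H(X,Y) = -Σ p(x,y) log₂ p(x,y)
  p(0,0)=2/7: -0.2857 × log₂(0.2857) = 0.5164
  p(0,1)=2/7: -0.2857 × log₂(0.2857) = 0.5164
  p(1,0)=3/14: -0.2143 × log₂(0.2143) = 0.4762
  p(1,1)=3/14: -0.2143 × log₂(0.2143) = 0.4762
H(X,Y) = 1.9852 bits


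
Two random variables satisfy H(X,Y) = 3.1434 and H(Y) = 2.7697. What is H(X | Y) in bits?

Chain rule: H(X,Y) = H(X|Y) + H(Y)
H(X|Y) = H(X,Y) - H(Y) = 3.1434 - 2.7697 = 0.3737 bits


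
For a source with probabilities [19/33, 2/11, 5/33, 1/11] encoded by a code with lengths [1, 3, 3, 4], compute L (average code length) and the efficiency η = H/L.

Average length L = Σ p_i × l_i = 1.9394 bits
Entropy H = 1.6327 bits
Efficiency η = H/L × 100% = 84.19%


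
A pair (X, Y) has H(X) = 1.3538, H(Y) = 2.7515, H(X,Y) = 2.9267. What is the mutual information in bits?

I(X;Y) = H(X) + H(Y) - H(X,Y)
I(X;Y) = 1.3538 + 2.7515 - 2.9267 = 1.1786 bits


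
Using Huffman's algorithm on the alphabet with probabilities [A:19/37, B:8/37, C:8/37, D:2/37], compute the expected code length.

Huffman tree construction:
Combine smallest probabilities repeatedly
Resulting codes:
  A: 1 (length 1)
  B: 011 (length 3)
  C: 00 (length 2)
  D: 010 (length 3)
Average length = Σ p(s) × length(s) = 1.7568 bits


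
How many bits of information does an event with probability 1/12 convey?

Information content I(x) = -log₂(p(x))
I = -log₂(1/12) = -log₂(0.0833)
I = 3.5850 bits


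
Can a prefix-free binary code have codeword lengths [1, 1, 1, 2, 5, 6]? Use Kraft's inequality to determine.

Kraft inequality: Σ 2^(-l_i) ≤ 1 for prefix-free code
Calculating: 2^(-1) + 2^(-1) + 2^(-1) + 2^(-2) + 2^(-5) + 2^(-6)
= 0.5 + 0.5 + 0.5 + 0.25 + 0.03125 + 0.015625
= 1.7969
Since 1.7969 > 1, prefix-free code does not exist


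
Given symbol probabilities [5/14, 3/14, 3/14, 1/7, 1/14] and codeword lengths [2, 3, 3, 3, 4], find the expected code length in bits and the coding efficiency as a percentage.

Average length L = Σ p_i × l_i = 2.7143 bits
Entropy H = 2.1560 bits
Efficiency η = H/L × 100% = 79.43%


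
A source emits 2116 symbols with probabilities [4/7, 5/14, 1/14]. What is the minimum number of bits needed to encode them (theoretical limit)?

Entropy H = 1.2638 bits/symbol
Minimum bits = H × n = 1.2638 × 2116
= 2674.22 bits


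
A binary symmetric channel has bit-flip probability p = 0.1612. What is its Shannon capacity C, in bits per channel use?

For BSC with error probability p:
C = 1 - H(p) where H(p) is binary entropy
H(0.1612) = -0.1612 × log₂(0.1612) - 0.8388 × log₂(0.8388)
H(p) = 0.6372
C = 1 - 0.6372 = 0.3628 bits/use


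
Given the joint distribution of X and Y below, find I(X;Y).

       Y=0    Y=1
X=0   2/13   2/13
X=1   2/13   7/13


H(X) = 0.8905, H(Y) = 0.8905, H(X,Y) = 1.7272
I(X;Y) = H(X) + H(Y) - H(X,Y) = 0.0537 bits


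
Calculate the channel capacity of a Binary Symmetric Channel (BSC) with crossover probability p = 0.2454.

For BSC with error probability p:
C = 1 - H(p) where H(p) is binary entropy
H(0.2454) = -0.2454 × log₂(0.2454) - 0.7546 × log₂(0.7546)
H(p) = 0.8039
C = 1 - 0.8039 = 0.1961 bits/use


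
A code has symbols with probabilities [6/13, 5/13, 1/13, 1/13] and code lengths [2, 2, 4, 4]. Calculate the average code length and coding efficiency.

Average length L = Σ p_i × l_i = 2.3077 bits
Entropy H = 1.6143 bits
Efficiency η = H/L × 100% = 69.95%


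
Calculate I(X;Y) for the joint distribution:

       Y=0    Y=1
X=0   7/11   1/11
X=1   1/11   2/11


H(X) = 0.8454, H(Y) = 0.8454, H(X,Y) = 1.4911
I(X;Y) = H(X) + H(Y) - H(X,Y) = 0.1996 bits


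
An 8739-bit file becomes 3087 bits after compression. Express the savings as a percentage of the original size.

Space savings = (1 - Compressed/Original) × 100%
= (1 - 3087/8739) × 100%
= 64.68%


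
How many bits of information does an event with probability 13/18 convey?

Information content I(x) = -log₂(p(x))
I = -log₂(13/18) = -log₂(0.7222)
I = 0.4695 bits


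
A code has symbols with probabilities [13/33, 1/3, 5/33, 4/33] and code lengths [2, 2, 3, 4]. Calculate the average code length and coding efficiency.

Average length L = Σ p_i × l_i = 2.3939 bits
Entropy H = 1.8393 bits
Efficiency η = H/L × 100% = 76.83%


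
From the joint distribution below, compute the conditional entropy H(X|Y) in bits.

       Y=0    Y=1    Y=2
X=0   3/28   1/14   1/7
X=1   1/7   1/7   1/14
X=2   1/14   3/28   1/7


H(X|Y) = Σ_y p(y) H(X|Y=y)
  p(Y=0) = 9/28, H(X|Y=0) = 1.5305
  p(Y=1) = 9/28, H(X|Y=1) = 1.5305
  p(Y=2) = 5/14, H(X|Y=2) = 1.5219
H(X|Y) = 0.3214×1.5305 + 0.3214×1.5305 + 0.3571×1.5219 = 1.5274 bits


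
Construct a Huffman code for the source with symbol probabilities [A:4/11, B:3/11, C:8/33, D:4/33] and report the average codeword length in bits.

Huffman tree construction:
Combine smallest probabilities repeatedly
Resulting codes:
  A: 11 (length 2)
  B: 10 (length 2)
  C: 01 (length 2)
  D: 00 (length 2)
Average length = Σ p(s) × length(s) = 2.0000 bits


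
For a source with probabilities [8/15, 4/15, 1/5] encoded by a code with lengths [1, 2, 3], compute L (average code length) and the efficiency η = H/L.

Average length L = Σ p_i × l_i = 1.6667 bits
Entropy H = 1.4566 bits
Efficiency η = H/L × 100% = 87.39%


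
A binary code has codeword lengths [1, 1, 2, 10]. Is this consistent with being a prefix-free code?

Kraft inequality: Σ 2^(-l_i) ≤ 1 for prefix-free code
Calculating: 2^(-1) + 2^(-1) + 2^(-2) + 2^(-10)
= 0.5 + 0.5 + 0.25 + 0.0009765625
= 1.2510
Since 1.2510 > 1, prefix-free code does not exist


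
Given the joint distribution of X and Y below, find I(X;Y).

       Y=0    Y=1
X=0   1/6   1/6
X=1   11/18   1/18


H(X) = 0.9183, H(Y) = 0.7642, H(X,Y) = 1.5275
I(X;Y) = H(X) + H(Y) - H(X,Y) = 0.1550 bits


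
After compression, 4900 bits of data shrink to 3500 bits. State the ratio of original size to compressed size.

Compression ratio = Original / Compressed
= 4900 / 3500 = 1.40:1


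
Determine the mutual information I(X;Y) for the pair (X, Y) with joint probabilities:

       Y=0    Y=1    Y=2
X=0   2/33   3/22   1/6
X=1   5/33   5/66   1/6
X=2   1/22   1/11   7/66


H(X) = 1.5557, H(Y) = 1.5473, H(X,Y) = 3.0538
I(X;Y) = H(X) + H(Y) - H(X,Y) = 0.0493 bits


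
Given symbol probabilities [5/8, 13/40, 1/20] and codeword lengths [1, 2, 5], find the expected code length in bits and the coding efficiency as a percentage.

Average length L = Σ p_i × l_i = 1.5250 bits
Entropy H = 1.1669 bits
Efficiency η = H/L × 100% = 76.52%


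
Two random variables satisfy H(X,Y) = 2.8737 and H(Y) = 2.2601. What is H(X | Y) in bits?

Chain rule: H(X,Y) = H(X|Y) + H(Y)
H(X|Y) = H(X,Y) - H(Y) = 2.8737 - 2.2601 = 0.6136 bits


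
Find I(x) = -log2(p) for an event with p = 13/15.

Information content I(x) = -log₂(p(x))
I = -log₂(13/15) = -log₂(0.8667)
I = 0.2065 bits


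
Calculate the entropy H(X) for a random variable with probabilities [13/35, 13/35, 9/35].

H(X) = -Σ p(x) log₂ p(x)
  -13/35 × log₂(13/35) = 0.5307
  -13/35 × log₂(13/35) = 0.5307
  -9/35 × log₂(9/35) = 0.5038
H(X) = 1.5653 bits


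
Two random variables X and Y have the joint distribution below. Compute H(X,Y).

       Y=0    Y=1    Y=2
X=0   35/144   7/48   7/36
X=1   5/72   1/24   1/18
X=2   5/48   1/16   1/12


H(X,Y) = -Σ p(x,y) log₂ p(x,y)
  p(0,0)=35/144: -0.2431 × log₂(0.2431) = 0.4960
  p(0,1)=7/48: -0.1458 × log₂(0.1458) = 0.4051
  p(0,2)=7/36: -0.1944 × log₂(0.1944) = 0.4594
  p(1,0)=5/72: -0.0694 × log₂(0.0694) = 0.2672
  p(1,1)=1/24: -0.0417 × log₂(0.0417) = 0.1910
  p(1,2)=1/18: -0.0556 × log₂(0.0556) = 0.2317
  p(2,0)=5/48: -0.1042 × log₂(0.1042) = 0.3399
  p(2,1)=1/16: -0.0625 × log₂(0.0625) = 0.2500
  p(2,2)=1/12: -0.0833 × log₂(0.0833) = 0.2987
H(X,Y) = 2.9390 bits


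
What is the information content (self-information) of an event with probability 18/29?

Information content I(x) = -log₂(p(x))
I = -log₂(18/29) = -log₂(0.6207)
I = 0.6881 bits


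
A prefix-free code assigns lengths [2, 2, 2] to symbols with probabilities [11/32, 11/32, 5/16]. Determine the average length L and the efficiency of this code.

Average length L = Σ p_i × l_i = 2.0000 bits
Entropy H = 1.5835 bits
Efficiency η = H/L × 100% = 79.18%


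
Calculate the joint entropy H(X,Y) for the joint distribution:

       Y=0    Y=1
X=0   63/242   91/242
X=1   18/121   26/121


H(X,Y) = -Σ p(x,y) log₂ p(x,y)
  p(0,0)=63/242: -0.2603 × log₂(0.2603) = 0.5055
  p(0,1)=91/242: -0.3760 × log₂(0.3760) = 0.5306
  p(1,0)=18/121: -0.1488 × log₂(0.1488) = 0.4089
  p(1,1)=26/121: -0.2149 × log₂(0.2149) = 0.4767
H(X,Y) = 1.9217 bits


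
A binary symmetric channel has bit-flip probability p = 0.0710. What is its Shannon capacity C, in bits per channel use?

For BSC with error probability p:
C = 1 - H(p) where H(p) is binary entropy
H(0.0710) = -0.0710 × log₂(0.0710) - 0.9290 × log₂(0.9290)
H(p) = 0.3696
C = 1 - 0.3696 = 0.6304 bits/use


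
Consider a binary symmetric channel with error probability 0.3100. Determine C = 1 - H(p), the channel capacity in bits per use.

For BSC with error probability p:
C = 1 - H(p) where H(p) is binary entropy
H(0.3100) = -0.3100 × log₂(0.3100) - 0.6900 × log₂(0.6900)
H(p) = 0.8932
C = 1 - 0.8932 = 0.1068 bits/use
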